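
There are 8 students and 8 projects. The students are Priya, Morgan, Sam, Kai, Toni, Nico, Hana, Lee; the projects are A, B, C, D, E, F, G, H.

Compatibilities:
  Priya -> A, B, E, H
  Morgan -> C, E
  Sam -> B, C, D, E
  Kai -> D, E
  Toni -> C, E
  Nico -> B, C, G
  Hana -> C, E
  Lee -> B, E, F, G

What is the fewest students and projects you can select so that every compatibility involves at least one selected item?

The 7 edges Priya–H, Morgan–C, Sam–B, Kai–D, Toni–E, Nico–G, Lee–F form a matching, so any vertex cover needs at least 7 vertices (one per matched edge).
Conversely {Priya, Sam, Kai, Nico, Lee, C, E} meets every edge and has exactly 7 vertices, so 7 is optimal.

7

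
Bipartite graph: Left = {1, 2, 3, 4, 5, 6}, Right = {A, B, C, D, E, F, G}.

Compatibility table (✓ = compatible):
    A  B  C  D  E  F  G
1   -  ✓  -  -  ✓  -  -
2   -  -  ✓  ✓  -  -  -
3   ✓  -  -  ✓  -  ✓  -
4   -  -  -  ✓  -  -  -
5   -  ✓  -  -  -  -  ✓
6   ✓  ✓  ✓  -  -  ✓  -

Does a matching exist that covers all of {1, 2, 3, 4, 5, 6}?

For example, pair 1-E, 2-C, 3-F, 4-D, 5-G, 6-B.
All 6 left vertices are covered.

Yes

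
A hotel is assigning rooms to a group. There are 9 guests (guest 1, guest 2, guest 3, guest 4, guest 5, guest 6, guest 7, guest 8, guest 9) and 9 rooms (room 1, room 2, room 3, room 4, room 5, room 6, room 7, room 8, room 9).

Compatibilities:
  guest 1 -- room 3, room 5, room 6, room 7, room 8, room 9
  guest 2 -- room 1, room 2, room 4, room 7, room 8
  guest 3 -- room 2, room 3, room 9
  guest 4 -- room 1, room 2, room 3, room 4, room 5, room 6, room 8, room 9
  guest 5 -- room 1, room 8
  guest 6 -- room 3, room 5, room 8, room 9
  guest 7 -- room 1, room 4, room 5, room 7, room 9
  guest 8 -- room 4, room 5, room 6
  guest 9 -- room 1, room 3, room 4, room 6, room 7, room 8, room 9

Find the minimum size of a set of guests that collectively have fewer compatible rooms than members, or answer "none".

A matching saturating every guest exists, for instance guest 1→room 5, guest 2→room 7, guest 3→room 9, guest 4→room 2, guest 5→room 1, guest 6→room 3, guest 7→room 4, guest 8→room 6, guest 9→room 8.
By Hall's marriage theorem, this means |N(S)| ≥ |S| for every subset S, so no violating subset exists.

none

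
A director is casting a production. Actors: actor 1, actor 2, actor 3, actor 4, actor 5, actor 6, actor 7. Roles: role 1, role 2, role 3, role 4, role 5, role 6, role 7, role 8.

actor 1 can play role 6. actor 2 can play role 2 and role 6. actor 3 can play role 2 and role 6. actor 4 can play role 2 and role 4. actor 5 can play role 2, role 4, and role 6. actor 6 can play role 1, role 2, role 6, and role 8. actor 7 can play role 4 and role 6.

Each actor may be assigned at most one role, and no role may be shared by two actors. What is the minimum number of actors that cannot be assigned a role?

3

One maximum matching: actor 1→role 6, actor 2→role 2, actor 4→role 4, actor 6→role 8.
The set {actor 1, actor 2, actor 3, actor 4, actor 5, actor 7} has only 3 neighbours ({role 2, role 4, role 6}), so by Hall's theorem at most 4 of the 7 actors can be matched.
That matches 4 of the 7, leaving 3 unmatched; no matching can do better.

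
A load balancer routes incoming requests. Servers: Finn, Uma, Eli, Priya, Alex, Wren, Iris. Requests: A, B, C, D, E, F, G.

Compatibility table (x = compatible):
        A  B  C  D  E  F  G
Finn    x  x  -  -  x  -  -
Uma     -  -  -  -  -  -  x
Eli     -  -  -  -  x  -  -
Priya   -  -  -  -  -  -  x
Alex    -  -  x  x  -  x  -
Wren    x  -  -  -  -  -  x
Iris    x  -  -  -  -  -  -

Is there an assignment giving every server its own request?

No

The set {Uma, Priya, Wren, Iris} has only 2 neighbours ({A, G}), so by Hall's theorem at most 5 of the 7 servers can be matched.
Hence no matching covers every server.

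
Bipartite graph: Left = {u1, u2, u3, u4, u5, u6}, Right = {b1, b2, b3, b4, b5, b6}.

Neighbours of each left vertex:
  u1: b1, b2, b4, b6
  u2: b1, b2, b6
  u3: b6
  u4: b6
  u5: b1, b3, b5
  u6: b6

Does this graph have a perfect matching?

No

The set {u3, u4, u6} has only 1 neighbour ({b6}), so by Hall's theorem at most 4 of the 6 left vertices can be matched.
Hence no matching covers every left vertex.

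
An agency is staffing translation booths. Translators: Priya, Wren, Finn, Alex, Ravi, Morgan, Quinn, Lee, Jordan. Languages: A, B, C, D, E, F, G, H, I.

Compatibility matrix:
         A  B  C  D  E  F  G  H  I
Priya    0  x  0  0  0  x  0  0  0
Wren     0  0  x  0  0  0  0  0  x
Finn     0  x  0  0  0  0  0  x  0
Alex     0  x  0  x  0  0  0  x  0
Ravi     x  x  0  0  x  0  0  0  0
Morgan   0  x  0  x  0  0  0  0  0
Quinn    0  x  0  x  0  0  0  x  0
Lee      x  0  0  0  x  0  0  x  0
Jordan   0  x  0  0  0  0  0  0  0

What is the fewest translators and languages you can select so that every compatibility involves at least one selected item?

7

{Priya, Wren, Ravi, Lee, B, D, H} is a vertex cover of size 7: every edge has an endpoint in this set.
No smaller cover exists because Priya–F, Wren–C, Finn–H, Alex–D, Ravi–A, Morgan–B, Lee–E is a matching of size 7, and a cover must include an endpoint of each of these disjoint edges (König's theorem).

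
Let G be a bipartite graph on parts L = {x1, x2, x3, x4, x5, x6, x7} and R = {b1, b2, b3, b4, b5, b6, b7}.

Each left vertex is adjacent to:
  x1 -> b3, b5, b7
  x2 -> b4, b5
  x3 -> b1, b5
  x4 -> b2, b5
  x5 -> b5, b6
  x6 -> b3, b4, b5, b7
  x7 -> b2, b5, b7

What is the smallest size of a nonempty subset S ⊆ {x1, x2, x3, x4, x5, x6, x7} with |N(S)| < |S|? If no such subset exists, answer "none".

none

A matching saturating every left vertex exists, for instance x1→b7, x2→b4, x3→b1, x4→b2, x5→b6, x6→b3, x7→b5.
By Hall's marriage theorem, this means |N(S)| ≥ |S| for every subset S, so no violating subset exists.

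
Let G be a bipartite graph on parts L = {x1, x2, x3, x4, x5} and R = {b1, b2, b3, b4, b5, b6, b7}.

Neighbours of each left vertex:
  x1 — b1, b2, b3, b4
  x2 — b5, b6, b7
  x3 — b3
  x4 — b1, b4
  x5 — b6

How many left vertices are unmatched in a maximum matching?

A valid assignment of size 5: x1-b2, x2-b5, x3-b3, x4-b4, x5-b6.
All 5 left vertices are matched, so no larger matching exists.
That matches 5 of the 5, leaving 0 unmatched; no matching can do better.

0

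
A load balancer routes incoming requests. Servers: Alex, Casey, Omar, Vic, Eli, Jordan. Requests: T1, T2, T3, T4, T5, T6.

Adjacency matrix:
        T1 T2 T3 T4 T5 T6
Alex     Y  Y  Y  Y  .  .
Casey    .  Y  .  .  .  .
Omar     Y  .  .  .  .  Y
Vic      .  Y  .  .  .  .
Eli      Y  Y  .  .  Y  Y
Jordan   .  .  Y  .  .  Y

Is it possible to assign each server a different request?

No

The set {Casey, Vic} has only 1 neighbour ({T2}), so by Hall's theorem at most 5 of the 6 servers can be matched.
Hence no matching covers every server.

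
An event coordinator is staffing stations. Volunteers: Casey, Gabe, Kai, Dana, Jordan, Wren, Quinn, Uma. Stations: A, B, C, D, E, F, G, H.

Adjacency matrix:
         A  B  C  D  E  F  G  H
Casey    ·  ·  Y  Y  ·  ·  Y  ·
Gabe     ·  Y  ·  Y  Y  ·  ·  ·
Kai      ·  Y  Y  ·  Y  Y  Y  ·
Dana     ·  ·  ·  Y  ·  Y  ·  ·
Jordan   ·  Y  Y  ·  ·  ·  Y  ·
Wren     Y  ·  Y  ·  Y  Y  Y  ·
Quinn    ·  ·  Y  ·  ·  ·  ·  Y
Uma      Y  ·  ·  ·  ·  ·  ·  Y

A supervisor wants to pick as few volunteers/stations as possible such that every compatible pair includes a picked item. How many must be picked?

The 8 edges Casey–D, Gabe–E, Kai–G, Dana–F, Jordan–B, Wren–A, Quinn–C, Uma–H form a matching, so any vertex cover needs at least 8 vertices (one per matched edge).
Conversely {Casey, Gabe, Kai, Dana, Jordan, Wren, Quinn, Uma} meets every edge and has exactly 8 vertices, so 8 is optimal.

8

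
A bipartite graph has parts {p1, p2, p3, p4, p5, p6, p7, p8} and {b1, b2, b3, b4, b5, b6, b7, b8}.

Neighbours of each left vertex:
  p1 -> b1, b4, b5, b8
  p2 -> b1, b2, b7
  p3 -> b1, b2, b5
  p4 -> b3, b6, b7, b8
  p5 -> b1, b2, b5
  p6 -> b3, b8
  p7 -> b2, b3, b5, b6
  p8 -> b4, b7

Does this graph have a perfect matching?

One maximum matching: p1–b4, p2–b2, p3–b1, p4–b6, p5–b5, p6–b8, p7–b3, p8–b7.
Every left vertex is matched, so this is a perfect matching.

Yes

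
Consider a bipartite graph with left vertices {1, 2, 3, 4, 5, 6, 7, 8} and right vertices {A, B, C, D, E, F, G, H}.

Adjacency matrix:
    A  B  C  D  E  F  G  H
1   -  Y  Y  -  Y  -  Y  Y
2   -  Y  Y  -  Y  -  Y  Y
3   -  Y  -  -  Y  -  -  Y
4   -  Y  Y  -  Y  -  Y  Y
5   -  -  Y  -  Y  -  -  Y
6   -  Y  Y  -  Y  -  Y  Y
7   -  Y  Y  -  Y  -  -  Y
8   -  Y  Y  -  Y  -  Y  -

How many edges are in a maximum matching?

One maximum matching: 1–C, 2–G, 3–B, 4–H, 5–E.
The set {1, 2, 3, 4, 5, 6, 7, 8} has only 5 neighbours ({B, C, E, G, H}), so by Hall's theorem at most 5 of the 8 left vertices can be matched.

5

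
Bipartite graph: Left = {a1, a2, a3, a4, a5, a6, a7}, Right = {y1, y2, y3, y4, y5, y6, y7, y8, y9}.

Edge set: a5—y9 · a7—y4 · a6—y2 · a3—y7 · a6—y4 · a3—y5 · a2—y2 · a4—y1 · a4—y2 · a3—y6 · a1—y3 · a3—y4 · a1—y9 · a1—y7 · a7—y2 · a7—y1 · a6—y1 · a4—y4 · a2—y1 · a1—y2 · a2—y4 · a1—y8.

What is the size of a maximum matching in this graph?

6

A valid assignment of size 6: a1-y3, a2-y4, a3-y7, a4-y2, a5-y9, a6-y1.
The set {a2, a4, a6, a7} has only 3 neighbours ({y1, y2, y4}), so by Hall's theorem at most 6 of the 7 left vertices can be matched.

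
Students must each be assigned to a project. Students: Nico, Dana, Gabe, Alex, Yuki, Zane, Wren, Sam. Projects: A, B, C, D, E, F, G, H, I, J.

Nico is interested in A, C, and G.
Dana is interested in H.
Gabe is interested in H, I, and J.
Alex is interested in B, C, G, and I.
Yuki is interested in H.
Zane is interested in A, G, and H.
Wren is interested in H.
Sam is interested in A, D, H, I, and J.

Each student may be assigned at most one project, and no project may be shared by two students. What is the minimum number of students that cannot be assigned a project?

For example, pair Nico-C, Dana-H, Gabe-I, Alex-B, Zane-G, Sam-J.
The set {Dana, Yuki, Wren} has only 1 neighbour ({H}), so by Hall's theorem at most 6 of the 8 students can be matched.
That matches 6 of the 8, leaving 2 unmatched; no matching can do better.

2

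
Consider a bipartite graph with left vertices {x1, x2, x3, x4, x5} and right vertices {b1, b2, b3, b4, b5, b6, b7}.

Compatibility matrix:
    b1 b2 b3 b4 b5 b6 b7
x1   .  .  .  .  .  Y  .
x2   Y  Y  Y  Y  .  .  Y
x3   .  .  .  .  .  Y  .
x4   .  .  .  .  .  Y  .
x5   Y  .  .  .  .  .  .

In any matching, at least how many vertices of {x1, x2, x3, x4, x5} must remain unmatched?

For example, pair x1-b6, x2-b7, x5-b1.
The set {x1, x3, x4} has only 1 neighbour ({b6}), so by Hall's theorem at most 3 of the 5 left vertices can be matched.
That matches 3 of the 5, leaving 2 unmatched; no matching can do better.

2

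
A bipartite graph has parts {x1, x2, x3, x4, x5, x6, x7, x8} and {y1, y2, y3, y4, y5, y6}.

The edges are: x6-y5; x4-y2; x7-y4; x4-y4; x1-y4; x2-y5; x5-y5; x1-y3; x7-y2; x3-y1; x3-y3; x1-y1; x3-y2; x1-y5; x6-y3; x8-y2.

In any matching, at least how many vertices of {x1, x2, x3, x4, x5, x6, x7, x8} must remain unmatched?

3

One maximum matching: x1-y4, x2-y5, x3-y1, x4-y2, x6-y3.
The set {x1, x2, x3, x4, x5, x6, x7, x8} has only 5 neighbours ({y1, y2, y3, y4, y5}), so by Hall's theorem at most 5 of the 8 left vertices can be matched.
That matches 5 of the 8, leaving 3 unmatched; no matching can do better.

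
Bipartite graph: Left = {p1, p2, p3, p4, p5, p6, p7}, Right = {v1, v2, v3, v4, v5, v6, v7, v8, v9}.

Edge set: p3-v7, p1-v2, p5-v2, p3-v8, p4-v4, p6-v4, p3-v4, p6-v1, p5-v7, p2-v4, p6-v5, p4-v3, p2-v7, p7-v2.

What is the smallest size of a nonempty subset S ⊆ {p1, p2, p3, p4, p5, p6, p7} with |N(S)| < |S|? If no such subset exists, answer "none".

Take S = {p1, p7}. Its neighbourhood is {v2}, so |N(S)| = 1 < |S| = 2.
No single vertex violates Hall's condition since each has at least one neighbour, so 2 is the minimum.

2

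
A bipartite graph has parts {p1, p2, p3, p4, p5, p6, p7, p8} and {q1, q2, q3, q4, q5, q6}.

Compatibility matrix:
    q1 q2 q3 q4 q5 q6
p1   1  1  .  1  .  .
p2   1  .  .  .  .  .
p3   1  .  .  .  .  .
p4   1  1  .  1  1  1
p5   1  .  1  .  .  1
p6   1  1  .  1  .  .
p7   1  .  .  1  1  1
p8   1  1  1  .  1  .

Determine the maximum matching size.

A valid assignment of size 6: p1→q4, p2→q1, p4→q5, p5→q3, p6→q2, p7→q6.
The set {p1, p2, p3, p4, p5, p6, p7, p8} has only 6 neighbours ({q1, q2, q3, q4, q5, q6}), so by Hall's theorem at most 6 of the 8 left vertices can be matched.

6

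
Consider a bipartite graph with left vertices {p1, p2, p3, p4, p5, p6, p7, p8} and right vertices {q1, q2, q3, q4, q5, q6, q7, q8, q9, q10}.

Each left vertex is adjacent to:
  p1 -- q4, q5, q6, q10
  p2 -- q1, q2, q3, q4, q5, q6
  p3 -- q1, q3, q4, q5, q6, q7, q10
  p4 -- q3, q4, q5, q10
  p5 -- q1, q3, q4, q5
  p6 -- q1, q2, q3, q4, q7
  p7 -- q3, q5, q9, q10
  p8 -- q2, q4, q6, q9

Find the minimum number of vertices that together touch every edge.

{p1, p2, p3, p4, p5, p6, p7, p8} is a vertex cover of size 8: every edge has an endpoint in this set.
No smaller cover exists because p1–q10, p2–q1, p3–q4, p4–q3, p5–q5, p6–q7, p7–q9, p8–q6 is a matching of size 8, and a cover must include an endpoint of each of these disjoint edges (König's theorem).

8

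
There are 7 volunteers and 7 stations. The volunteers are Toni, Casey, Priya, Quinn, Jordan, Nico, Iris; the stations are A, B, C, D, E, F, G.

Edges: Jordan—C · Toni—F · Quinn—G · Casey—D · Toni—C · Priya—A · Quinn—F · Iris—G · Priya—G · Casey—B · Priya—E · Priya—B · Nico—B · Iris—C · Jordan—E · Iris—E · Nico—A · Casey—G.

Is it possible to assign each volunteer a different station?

Yes

A valid assignment of size 7: Toni–F, Casey–D, Priya–B, Quinn–G, Jordan–C, Nico–A, Iris–E.
Every volunteer is matched, so this is a perfect matching.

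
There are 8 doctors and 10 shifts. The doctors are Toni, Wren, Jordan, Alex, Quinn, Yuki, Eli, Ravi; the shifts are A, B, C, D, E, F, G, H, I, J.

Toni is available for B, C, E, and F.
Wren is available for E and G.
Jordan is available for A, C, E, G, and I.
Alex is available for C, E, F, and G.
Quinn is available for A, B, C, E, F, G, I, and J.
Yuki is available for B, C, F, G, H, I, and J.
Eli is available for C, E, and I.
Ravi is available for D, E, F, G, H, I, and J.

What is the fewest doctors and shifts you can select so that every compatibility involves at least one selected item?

8

A maximum matching has 8 edges (e.g. Toni–B, Wren–E, Jordan–A, Alex–F, Quinn–G, Yuki–H, Eli–C, Ravi–J).
By König's theorem the minimum vertex cover has the same size. One such cover is {Toni, Wren, Jordan, Alex, Quinn, Yuki, Eli, Ravi}.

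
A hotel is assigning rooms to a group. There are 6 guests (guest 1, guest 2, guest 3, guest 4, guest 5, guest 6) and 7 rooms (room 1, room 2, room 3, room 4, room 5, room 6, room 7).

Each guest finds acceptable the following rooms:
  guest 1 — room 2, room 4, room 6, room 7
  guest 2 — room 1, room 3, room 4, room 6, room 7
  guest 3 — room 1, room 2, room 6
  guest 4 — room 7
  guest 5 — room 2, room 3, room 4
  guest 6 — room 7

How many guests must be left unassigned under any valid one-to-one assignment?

1

For example, pair guest 1-room 6, guest 2-room 4, guest 3-room 1, guest 4-room 7, guest 5-room 3.
The set {guest 4, guest 6} has only 1 neighbour ({room 7}), so by Hall's theorem at most 5 of the 6 guests can be matched.
That matches 5 of the 6, leaving 1 unmatched; no matching can do better.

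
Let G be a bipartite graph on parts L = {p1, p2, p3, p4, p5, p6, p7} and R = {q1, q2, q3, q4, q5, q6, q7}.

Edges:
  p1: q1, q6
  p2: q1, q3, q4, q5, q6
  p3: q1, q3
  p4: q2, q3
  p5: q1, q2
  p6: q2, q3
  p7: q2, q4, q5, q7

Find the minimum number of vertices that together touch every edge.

{p1, p2, p7, q1, q2, q3} is a vertex cover of size 6: every edge has an endpoint in this set.
No smaller cover exists because p1–q6, p2–q4, p3–q1, p4–q3, p5–q2, p7–q7 is a matching of size 6, and a cover must include an endpoint of each of these disjoint edges (König's theorem).

6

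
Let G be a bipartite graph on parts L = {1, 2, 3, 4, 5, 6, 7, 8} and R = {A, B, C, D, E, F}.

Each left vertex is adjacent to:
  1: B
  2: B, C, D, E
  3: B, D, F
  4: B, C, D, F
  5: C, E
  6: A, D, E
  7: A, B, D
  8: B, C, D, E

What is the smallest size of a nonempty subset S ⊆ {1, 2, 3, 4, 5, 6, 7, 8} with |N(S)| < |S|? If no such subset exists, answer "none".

6

Take S = {1, 2, 3, 4, 5, 8}. Its neighbourhood is {B, C, D, E, F}, so |N(S)| = 5 < |S| = 6.
Every subset of size less than 6 has at least as many neighbours as members, so 6 is the minimum.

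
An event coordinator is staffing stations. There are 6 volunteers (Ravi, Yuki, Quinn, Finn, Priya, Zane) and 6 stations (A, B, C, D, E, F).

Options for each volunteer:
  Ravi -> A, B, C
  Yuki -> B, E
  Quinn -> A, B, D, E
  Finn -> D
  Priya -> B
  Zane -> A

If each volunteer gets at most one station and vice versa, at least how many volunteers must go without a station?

1

For example, pair Ravi–C, Yuki–E, Quinn–A, Finn–D, Priya–B.
The set {Yuki, Quinn, Finn, Priya, Zane} has only 4 neighbours ({A, B, D, E}), so by Hall's theorem at most 5 of the 6 volunteers can be matched.
That matches 5 of the 6, leaving 1 unmatched; no matching can do better.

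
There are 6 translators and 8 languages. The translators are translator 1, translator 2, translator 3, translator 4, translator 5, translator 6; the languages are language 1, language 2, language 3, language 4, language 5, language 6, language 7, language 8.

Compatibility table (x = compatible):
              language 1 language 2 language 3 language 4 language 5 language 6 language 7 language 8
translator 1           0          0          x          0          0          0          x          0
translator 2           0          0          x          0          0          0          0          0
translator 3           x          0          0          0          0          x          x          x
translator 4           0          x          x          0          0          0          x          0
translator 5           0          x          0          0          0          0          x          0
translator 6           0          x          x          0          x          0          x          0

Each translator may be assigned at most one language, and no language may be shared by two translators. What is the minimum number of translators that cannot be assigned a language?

A valid assignment of size 5: translator 1–language 7, translator 2–language 3, translator 3–language 6, translator 4–language 2, translator 6–language 5.
The set {translator 1, translator 2, translator 4, translator 5} has only 3 neighbours ({language 2, language 3, language 7}), so by Hall's theorem at most 5 of the 6 translators can be matched.
That matches 5 of the 6, leaving 1 unmatched; no matching can do better.

1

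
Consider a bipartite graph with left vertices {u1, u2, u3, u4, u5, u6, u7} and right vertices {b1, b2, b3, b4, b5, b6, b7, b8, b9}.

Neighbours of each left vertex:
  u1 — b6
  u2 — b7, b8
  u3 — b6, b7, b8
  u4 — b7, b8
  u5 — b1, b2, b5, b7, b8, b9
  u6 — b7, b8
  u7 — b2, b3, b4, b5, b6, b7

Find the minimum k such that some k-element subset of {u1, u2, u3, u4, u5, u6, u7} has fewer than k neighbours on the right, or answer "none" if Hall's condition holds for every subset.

3

Take S = {u2, u4, u6}. Its neighbourhood is {b7, b8}, so |N(S)| = 2 < |S| = 3.
Every subset of size less than 3 has at least as many neighbours as members, so 3 is the minimum.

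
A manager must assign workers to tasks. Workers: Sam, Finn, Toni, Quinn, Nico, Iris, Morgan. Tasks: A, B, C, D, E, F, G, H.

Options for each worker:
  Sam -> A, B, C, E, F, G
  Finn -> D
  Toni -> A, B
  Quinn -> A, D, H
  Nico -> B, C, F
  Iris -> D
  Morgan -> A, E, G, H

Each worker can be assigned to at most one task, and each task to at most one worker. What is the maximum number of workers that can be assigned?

6

One maximum matching: Sam→G, Finn→D, Toni→A, Quinn→H, Nico→B, Morgan→E.
The set {Finn, Iris} has only 1 neighbour ({D}), so by Hall's theorem at most 6 of the 7 workers can be matched.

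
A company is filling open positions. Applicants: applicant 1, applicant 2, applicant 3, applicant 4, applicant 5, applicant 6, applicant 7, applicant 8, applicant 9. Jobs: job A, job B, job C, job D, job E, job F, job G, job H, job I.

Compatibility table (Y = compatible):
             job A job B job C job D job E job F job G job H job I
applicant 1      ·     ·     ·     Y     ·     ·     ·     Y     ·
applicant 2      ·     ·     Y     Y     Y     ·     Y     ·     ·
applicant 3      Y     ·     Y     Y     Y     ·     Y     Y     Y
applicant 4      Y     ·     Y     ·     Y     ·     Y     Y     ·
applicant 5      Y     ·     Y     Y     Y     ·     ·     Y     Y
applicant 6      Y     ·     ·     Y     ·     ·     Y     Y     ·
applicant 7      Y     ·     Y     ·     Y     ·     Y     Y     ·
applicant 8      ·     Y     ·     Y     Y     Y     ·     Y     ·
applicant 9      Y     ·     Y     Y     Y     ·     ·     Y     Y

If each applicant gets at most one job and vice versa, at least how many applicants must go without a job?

A valid assignment of size 8: applicant 1→job D, applicant 2→job E, applicant 3→job G, applicant 4→job C, applicant 5→job I, applicant 6→job A, applicant 7→job H, applicant 8→job F.
The set {applicant 1, applicant 2, applicant 3, applicant 4, applicant 5, applicant 6, applicant 7, applicant 9} has only 7 neighbours ({job A, job C, job D, job E, job G, job H, job I}), so by Hall's theorem at most 8 of the 9 applicants can be matched.
That matches 8 of the 9, leaving 1 unmatched; no matching can do better.

1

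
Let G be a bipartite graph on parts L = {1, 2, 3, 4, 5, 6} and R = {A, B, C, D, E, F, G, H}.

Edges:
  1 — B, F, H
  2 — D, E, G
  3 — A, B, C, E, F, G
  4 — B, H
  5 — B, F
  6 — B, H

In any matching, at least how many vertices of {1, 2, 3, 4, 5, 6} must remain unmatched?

1

For example, pair 1→F, 2→E, 3→G, 4→H, 5→B.
The set {1, 4, 5, 6} has only 3 neighbours ({B, F, H}), so by Hall's theorem at most 5 of the 6 left vertices can be matched.
That matches 5 of the 6, leaving 1 unmatched; no matching can do better.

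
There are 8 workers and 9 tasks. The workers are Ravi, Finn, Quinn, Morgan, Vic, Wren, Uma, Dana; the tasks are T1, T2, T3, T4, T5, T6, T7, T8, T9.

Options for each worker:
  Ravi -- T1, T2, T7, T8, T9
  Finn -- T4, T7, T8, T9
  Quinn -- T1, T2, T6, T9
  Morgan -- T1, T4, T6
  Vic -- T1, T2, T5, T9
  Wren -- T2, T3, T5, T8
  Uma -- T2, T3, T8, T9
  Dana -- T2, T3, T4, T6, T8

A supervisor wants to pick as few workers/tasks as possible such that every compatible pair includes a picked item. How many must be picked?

8

{Ravi, Finn, Quinn, Morgan, Vic, Wren, Uma, Dana} is a vertex cover of size 8: every edge has an endpoint in this set.
No smaller cover exists because Ravi–T8, Finn–T7, Quinn–T6, Morgan–T1, Vic–T2, Wren–T5, Uma–T9, Dana–T4 is a matching of size 8, and a cover must include an endpoint of each of these disjoint edges (König's theorem).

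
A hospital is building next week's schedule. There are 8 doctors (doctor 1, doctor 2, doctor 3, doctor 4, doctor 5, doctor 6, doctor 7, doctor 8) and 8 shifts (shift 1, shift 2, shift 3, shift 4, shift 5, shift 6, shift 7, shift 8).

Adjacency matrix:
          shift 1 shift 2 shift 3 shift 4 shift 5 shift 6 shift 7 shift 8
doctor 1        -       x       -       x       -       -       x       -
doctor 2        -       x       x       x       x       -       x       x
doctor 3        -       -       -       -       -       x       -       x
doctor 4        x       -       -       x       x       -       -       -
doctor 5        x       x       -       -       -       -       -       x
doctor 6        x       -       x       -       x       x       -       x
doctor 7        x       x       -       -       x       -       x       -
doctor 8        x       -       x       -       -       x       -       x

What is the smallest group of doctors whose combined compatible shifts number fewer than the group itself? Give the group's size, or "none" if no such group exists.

none

A matching saturating every doctor exists, for instance doctor 1→shift 2, doctor 2→shift 3, doctor 3→shift 8, doctor 4→shift 4, doctor 5→shift 1, doctor 6→shift 5, doctor 7→shift 7, doctor 8→shift 6.
By Hall's marriage theorem, this means |N(S)| ≥ |S| for every subset S, so no violating subset exists.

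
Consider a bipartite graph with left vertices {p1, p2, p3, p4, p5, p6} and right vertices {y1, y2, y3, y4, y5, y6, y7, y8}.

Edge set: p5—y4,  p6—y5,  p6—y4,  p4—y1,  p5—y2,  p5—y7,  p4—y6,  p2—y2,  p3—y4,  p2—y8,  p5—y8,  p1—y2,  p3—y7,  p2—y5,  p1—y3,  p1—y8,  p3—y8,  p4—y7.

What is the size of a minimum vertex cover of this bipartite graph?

The 6 edges p1–y3, p2–y2, p3–y8, p4–y1, p5–y7, p6–y4 form a matching, so any vertex cover needs at least 6 vertices (one per matched edge).
Conversely {p1, p2, p3, p4, p5, p6} meets every edge and has exactly 6 vertices, so 6 is optimal.

6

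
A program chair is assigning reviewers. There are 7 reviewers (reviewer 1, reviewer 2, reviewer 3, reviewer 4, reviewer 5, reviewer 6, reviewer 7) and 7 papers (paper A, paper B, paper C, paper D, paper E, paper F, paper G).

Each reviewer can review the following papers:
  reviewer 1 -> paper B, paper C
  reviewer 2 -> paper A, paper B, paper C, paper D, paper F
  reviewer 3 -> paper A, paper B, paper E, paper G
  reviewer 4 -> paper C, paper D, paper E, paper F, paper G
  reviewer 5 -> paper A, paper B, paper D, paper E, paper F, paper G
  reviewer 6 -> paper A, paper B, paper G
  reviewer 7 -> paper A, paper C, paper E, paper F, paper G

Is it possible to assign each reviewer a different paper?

One maximum matching: reviewer 1-paper C, reviewer 2-paper F, reviewer 3-paper E, reviewer 4-paper D, reviewer 5-paper B, reviewer 6-paper A, reviewer 7-paper G.
Every reviewer is matched, so this is a perfect matching.

Yes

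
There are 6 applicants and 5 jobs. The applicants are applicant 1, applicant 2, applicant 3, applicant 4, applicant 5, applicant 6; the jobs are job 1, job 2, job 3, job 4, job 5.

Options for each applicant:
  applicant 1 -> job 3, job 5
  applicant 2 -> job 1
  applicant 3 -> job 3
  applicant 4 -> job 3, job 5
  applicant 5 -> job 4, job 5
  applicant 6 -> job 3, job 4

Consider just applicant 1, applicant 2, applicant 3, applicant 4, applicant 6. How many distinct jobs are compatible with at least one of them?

The union of neighbours of {applicant 1, applicant 2, applicant 3, applicant 4, applicant 6} is {job 1, job 3, job 4, job 5}, which has 4 elements.
Since |N(S)| = 4 < |S| = 5, Hall's condition fails for this subset.

4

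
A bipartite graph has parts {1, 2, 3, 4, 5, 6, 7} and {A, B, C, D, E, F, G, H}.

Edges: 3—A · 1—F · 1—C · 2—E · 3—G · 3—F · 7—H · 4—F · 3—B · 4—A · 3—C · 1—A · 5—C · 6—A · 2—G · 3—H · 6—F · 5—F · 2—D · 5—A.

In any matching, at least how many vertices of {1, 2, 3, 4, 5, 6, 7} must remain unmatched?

1

A valid assignment of size 6: 1-C, 2-E, 3-G, 4-A, 5-F, 7-H.
The set {1, 4, 5, 6} has only 3 neighbours ({A, C, F}), so by Hall's theorem at most 6 of the 7 left vertices can be matched.
That matches 6 of the 7, leaving 1 unmatched; no matching can do better.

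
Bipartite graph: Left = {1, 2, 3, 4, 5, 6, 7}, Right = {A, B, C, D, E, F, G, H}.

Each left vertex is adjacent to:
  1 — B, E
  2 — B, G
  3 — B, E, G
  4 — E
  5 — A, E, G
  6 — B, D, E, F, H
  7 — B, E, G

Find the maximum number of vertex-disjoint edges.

5

One maximum matching: 1–E, 2–G, 3–B, 5–A, 6–H.
The set {1, 2, 3, 4, 7} has only 3 neighbours ({B, E, G}), so by Hall's theorem at most 5 of the 7 left vertices can be matched.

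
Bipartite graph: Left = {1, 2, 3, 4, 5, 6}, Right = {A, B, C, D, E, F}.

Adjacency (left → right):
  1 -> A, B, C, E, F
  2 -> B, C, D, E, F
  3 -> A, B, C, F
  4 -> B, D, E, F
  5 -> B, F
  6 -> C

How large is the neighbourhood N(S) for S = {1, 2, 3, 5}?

6

The union of neighbours of {1, 2, 3, 5} is {A, B, C, D, E, F}, which has 6 elements.
Since |N(S)| = 6 ≥ |S| = 4, Hall's condition holds for this subset.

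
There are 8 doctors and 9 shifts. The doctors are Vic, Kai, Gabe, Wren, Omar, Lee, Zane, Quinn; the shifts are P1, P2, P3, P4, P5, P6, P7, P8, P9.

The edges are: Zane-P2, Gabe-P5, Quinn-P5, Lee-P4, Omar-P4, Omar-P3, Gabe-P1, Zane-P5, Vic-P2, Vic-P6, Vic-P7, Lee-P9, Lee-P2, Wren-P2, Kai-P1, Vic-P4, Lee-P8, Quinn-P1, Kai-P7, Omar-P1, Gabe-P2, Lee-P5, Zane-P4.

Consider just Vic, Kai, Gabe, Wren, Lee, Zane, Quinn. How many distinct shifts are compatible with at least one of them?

The union of neighbours of {Vic, Kai, Gabe, Wren, Lee, Zane, Quinn} is {P1, P2, P4, P5, P6, P7, P8, P9}, which has 8 elements.
Since |N(S)| = 8 ≥ |S| = 7, Hall's condition holds for this subset.

8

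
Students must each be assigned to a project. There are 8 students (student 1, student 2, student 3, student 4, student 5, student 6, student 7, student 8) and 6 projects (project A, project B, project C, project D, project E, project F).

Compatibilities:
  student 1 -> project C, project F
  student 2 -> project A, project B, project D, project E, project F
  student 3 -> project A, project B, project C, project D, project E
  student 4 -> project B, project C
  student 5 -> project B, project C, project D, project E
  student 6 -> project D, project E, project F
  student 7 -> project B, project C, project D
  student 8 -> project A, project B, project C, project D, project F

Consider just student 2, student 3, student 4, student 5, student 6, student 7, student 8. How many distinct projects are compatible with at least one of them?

The union of neighbours of {student 2, student 3, student 4, student 5, student 6, student 7, student 8} is {project A, project B, project C, project D, project E, project F}, which has 6 elements.
Since |N(S)| = 6 < |S| = 7, Hall's condition fails for this subset.

6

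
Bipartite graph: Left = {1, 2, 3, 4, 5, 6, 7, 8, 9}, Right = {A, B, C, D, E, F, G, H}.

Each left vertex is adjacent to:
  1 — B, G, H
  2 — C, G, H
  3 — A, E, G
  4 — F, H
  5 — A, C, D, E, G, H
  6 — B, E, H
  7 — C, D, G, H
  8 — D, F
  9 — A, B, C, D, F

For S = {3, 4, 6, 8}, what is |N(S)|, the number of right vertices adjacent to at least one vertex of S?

The union of neighbours of {3, 4, 6, 8} is {A, B, D, E, F, G, H}, which has 7 elements.
Since |N(S)| = 7 ≥ |S| = 4, Hall's condition holds for this subset.

7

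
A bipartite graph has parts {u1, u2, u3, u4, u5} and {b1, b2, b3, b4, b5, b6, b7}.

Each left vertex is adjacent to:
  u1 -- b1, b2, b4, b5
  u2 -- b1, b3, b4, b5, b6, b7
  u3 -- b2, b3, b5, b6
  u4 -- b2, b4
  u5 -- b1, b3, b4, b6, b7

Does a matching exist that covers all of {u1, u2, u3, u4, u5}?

Yes

For example, pair u1-b5, u2-b1, u3-b3, u4-b4, u5-b7.
All 5 left vertices are covered.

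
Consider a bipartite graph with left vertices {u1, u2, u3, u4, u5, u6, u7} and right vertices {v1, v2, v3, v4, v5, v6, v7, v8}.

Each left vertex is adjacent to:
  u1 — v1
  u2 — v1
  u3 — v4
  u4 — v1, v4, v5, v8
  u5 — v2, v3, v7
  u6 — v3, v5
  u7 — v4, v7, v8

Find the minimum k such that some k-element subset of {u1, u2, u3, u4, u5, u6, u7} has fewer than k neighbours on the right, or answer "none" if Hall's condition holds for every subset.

2

Take S = {u1, u2}. Its neighbourhood is {v1}, so |N(S)| = 1 < |S| = 2.
No single vertex violates Hall's condition since each has at least one neighbour, so 2 is the minimum.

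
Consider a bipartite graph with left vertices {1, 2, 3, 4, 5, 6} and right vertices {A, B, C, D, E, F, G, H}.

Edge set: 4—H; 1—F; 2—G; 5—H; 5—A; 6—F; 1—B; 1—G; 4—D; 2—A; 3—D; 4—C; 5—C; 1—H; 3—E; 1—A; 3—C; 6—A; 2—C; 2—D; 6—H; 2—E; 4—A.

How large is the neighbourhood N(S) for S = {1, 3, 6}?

8

The union of neighbours of {1, 3, 6} is {A, B, C, D, E, F, G, H}, which has 8 elements.
Since |N(S)| = 8 ≥ |S| = 3, Hall's condition holds for this subset.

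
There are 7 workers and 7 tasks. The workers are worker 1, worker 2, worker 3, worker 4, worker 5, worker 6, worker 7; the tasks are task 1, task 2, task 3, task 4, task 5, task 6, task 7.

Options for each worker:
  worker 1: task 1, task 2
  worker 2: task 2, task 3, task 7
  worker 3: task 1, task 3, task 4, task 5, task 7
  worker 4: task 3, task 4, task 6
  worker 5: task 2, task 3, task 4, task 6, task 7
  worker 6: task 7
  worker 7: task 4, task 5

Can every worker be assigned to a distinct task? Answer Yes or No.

Yes

One maximum matching: worker 1-task 1, worker 2-task 2, worker 3-task 4, worker 4-task 3, worker 5-task 6, worker 6-task 7, worker 7-task 5.
All 7 workers are covered.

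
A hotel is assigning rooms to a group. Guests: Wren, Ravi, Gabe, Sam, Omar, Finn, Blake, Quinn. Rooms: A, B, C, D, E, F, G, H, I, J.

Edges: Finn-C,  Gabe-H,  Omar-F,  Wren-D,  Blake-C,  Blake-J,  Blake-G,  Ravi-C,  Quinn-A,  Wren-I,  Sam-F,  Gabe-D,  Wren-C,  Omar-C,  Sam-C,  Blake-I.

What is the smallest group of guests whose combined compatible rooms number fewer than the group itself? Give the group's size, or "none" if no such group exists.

2

Take S = {Ravi, Finn}. Its neighbourhood is {C}, so |N(S)| = 1 < |S| = 2.
No single vertex violates Hall's condition since each has at least one neighbour, so 2 is the minimum.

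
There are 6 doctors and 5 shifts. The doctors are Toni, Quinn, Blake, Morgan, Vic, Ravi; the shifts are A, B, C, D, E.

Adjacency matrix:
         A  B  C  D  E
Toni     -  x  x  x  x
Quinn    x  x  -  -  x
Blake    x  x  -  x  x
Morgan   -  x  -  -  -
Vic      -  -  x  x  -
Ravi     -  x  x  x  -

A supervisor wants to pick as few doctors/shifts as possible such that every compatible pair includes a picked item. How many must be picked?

The 5 edges Toni–E, Quinn–A, Blake–D, Morgan–B, Vic–C form a matching, so any vertex cover needs at least 5 vertices (one per matched edge).
Conversely {A, B, C, D, E} meets every edge and has exactly 5 vertices, so 5 is optimal.

5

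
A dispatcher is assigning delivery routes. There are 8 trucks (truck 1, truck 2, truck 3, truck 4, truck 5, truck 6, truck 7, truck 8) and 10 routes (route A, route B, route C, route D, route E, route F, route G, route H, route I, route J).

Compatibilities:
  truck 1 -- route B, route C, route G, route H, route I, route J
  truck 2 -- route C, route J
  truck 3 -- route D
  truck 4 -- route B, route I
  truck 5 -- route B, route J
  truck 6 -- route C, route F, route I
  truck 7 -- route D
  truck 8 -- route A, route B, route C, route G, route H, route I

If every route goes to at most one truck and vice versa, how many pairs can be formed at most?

7

One maximum matching: truck 1→route J, truck 2→route C, truck 3→route D, truck 4→route I, truck 5→route B, truck 6→route F, truck 8→route G.
The set {truck 3, truck 7} has only 1 neighbour ({route D}), so by Hall's theorem at most 7 of the 8 trucks can be matched.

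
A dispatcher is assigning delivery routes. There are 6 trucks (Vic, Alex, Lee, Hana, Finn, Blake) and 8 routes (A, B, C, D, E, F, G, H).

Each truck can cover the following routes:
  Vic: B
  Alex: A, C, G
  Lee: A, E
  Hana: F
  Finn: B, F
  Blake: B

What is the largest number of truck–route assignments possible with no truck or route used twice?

4

One maximum matching: Vic–B, Alex–C, Lee–E, Hana–F.
The set {Vic, Hana, Finn, Blake} has only 2 neighbours ({B, F}), so by Hall's theorem at most 4 of the 6 trucks can be matched.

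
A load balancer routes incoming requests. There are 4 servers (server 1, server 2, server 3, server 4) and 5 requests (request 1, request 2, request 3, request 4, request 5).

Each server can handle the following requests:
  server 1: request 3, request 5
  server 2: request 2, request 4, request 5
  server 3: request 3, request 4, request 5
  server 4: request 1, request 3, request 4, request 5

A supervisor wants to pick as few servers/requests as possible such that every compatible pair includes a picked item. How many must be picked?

The 4 edges server 1–request 3, server 2–request 2, server 3–request 4, server 4–request 5 form a matching, so any vertex cover needs at least 4 vertices (one per matched edge).
Conversely {server 1, server 2, server 3, server 4} meets every edge and has exactly 4 vertices, so 4 is optimal.

4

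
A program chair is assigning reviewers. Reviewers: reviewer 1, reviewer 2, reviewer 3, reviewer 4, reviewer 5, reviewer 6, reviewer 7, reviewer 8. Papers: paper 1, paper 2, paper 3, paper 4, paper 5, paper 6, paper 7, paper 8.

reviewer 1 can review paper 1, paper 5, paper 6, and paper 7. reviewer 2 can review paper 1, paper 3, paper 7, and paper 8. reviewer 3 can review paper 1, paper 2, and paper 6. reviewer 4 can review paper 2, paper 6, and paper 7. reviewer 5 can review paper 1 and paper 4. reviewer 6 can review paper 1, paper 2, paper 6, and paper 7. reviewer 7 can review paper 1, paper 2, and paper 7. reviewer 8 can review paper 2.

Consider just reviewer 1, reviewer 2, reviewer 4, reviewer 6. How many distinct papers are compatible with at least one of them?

7

The union of neighbours of {reviewer 1, reviewer 2, reviewer 4, reviewer 6} is {paper 1, paper 2, paper 3, paper 5, paper 6, paper 7, paper 8}, which has 7 elements.
Since |N(S)| = 7 ≥ |S| = 4, Hall's condition holds for this subset.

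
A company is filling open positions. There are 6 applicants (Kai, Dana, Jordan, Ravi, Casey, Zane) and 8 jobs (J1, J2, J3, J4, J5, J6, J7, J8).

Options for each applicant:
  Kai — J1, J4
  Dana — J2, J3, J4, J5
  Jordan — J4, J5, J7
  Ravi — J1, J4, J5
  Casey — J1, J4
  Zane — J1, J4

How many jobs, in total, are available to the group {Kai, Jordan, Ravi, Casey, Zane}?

The union of neighbours of {Kai, Jordan, Ravi, Casey, Zane} is {J1, J4, J5, J7}, which has 4 elements.
Since |N(S)| = 4 < |S| = 5, Hall's condition fails for this subset.

4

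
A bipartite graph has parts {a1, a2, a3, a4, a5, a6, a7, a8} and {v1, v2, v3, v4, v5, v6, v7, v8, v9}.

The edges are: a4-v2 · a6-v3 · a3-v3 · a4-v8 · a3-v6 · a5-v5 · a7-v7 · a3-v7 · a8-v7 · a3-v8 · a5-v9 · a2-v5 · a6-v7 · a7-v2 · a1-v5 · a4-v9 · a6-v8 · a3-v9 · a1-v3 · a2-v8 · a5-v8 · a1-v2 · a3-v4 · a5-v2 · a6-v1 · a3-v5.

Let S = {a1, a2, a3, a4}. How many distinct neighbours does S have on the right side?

8

The union of neighbours of {a1, a2, a3, a4} is {v2, v3, v4, v5, v6, v7, v8, v9}, which has 8 elements.
Since |N(S)| = 8 ≥ |S| = 4, Hall's condition holds for this subset.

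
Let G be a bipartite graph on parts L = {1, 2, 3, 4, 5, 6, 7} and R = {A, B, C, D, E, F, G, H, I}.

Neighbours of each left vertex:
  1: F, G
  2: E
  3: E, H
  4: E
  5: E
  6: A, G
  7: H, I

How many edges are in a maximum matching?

5

A valid assignment of size 5: 1→F, 2→E, 3→H, 6→G, 7→I.
The set {2, 4, 5} has only 1 neighbour ({E}), so by Hall's theorem at most 5 of the 7 left vertices can be matched.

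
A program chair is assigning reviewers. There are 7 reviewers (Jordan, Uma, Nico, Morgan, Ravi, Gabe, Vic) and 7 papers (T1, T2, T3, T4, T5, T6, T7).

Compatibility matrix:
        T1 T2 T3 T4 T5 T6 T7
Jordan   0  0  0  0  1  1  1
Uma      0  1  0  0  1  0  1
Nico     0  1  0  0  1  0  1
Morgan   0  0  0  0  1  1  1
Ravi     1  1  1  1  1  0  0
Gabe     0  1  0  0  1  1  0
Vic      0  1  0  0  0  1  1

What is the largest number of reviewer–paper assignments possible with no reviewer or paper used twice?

One maximum matching: Jordan-T6, Uma-T2, Nico-T5, Morgan-T7, Ravi-T4.
The set {Jordan, Uma, Nico, Morgan, Gabe, Vic} has only 4 neighbours ({T2, T5, T6, T7}), so by Hall's theorem at most 5 of the 7 reviewers can be matched.

5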